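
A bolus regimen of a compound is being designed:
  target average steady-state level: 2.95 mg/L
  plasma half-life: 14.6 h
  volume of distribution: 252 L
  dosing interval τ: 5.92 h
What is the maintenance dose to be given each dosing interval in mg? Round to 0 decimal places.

k = ln2 / t½ = 0.693147 / 14.6 = 0.04748 h⁻¹
CL = k × Vd = 0.04748 × 252 = 11.96 L/h
At steady state, Dose/τ = Css × CL.
Dose = Css × CL × τ = 2.95 × 11.96 × 5.92 = 208.9 mg

209 mg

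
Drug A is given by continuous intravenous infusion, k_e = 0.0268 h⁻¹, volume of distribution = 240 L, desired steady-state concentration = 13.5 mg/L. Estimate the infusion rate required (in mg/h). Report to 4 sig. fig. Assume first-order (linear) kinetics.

86.83 mg/h

CL = k × Vd = 0.02680 × 240 = 6.432 L/h
At steady state, infusion rate R₀ = Css × CL = 13.5 × 6.432 = 86.83 mg/h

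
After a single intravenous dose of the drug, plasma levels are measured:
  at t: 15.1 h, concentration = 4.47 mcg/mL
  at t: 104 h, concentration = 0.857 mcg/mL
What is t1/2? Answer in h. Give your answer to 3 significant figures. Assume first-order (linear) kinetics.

k = ln(C₁/C₂) / (t₂ − t₁) = ln(4.47/0.857) / (104 − 15.1)
  = 1.652 / 88.90 = 0.01858 h⁻¹
t½ = ln2 / k = 0.693147 / 0.01858 = 37.31 h

37.3 h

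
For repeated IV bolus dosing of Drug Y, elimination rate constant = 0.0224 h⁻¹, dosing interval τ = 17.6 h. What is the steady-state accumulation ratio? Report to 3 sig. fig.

e^(−kτ) = e^(−0.02240 × 17.6) = 0.6742
Accumulation ratio R = 1 / (1 − e^(−kτ)) = 1 / (1 − 0.6742) = 3.069

3.07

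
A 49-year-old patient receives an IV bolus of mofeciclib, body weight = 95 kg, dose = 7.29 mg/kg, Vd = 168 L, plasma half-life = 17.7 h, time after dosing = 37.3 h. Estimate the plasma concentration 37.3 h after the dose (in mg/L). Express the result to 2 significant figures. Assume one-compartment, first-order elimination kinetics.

0.96 mg/L

Total dose = 7.29 × 95 = 692.6 mg
C₀ = Dose / Vd = 692.6 / 168 = 4.123 mg/L
k = ln2 / t½ = 0.693147 / 17.7 = 0.03916 h⁻¹
C = C₀ · e^(−k·t) = 4.123 × e^(−0.03916 × 37.3)
  = 4.123 × 0.2321 = 0.9569 mg/L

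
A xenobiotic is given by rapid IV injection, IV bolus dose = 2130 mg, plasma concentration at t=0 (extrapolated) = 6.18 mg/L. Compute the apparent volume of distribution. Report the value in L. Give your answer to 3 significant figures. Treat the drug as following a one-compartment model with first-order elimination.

Vd = Dose / C₀ = 2130 / 6.18 = 344.7 L

345 L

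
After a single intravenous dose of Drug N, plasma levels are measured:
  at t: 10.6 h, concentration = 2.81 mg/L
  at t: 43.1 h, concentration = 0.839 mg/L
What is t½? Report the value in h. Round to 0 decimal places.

19 h

k = ln(C₁/C₂) / (t₂ − t₁) = ln(2.81/0.839) / (43.1 − 10.6)
  = 1.209 / 32.50 = 0.03720 h⁻¹
t½ = ln2 / k = 0.693147 / 0.03720 = 18.63 h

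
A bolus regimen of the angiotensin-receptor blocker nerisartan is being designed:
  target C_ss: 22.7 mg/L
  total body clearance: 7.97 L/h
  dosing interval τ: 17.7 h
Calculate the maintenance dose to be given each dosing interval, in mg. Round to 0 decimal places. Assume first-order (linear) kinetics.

At steady state, Dose/τ = Css × CL.
Dose = Css × CL × τ = 22.7 × 7.970 × 17.7 = 3202 mg

3202 mg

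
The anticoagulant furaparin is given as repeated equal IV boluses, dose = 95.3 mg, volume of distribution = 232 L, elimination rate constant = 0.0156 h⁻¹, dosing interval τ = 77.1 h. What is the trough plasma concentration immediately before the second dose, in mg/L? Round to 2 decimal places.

C₀ per dose = Dose / Vd = 95.3 / 232 = 0.4108 mg/L
Fraction remaining after one interval: r = e^(−kτ) = e^(−0.01560 × 77.1) = 0.3004
Before dose 2, 1 dose has been given (aged 1τ).
C_trough = C₀ × r = 0.4108 × 0.3004 = 0.1234 mg/L

0.12 mg/L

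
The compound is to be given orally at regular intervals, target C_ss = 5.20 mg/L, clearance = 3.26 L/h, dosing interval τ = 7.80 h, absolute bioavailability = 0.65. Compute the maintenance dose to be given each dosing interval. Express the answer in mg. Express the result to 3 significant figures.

At steady state, F × (Dose/τ) = Css × CL.
Dose = Css × CL × τ / F = 5.20 × 3.260 × 7.80 / 0.65 = 203.4 mg

203 mg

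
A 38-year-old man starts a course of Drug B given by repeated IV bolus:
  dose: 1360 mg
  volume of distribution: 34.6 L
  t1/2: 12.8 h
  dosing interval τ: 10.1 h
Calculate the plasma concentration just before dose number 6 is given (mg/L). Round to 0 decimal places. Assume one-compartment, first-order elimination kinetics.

C₀ per dose = Dose / Vd = 1360 / 34.6 = 39.31 mg/L
k = ln2 / t½ = 0.693147 / 12.8 = 0.05415 h⁻¹
Fraction remaining after one interval: r = e^(−kτ) = e^(−0.05415 × 10.1) = 0.5787
Before dose 6, 5 doses have been given (aged 1τ, 2τ, 3τ, 4τ, 5τ).
C_trough = C₀ × (r + r² + … + r^5) = C₀ × r(1−r^5)/(1−r)
        = 39.31 × 0.5787 × (1 − 0.06490) / (1 − 0.5787) = 50.49 mg/L

50 mg/L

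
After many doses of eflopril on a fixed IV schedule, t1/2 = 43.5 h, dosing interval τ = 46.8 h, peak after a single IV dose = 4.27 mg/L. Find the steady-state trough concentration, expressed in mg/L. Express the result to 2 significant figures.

3.9 mg/L

k = ln2 / t½ = 0.693147 / 43.5 = 0.01593 h⁻¹
e^(−kτ) = e^(−0.01593 × 46.8) = 0.4745
Accumulation ratio R = 1 / (1 − e^(−kτ)) = 1 / (1 − 0.4745) = 1.903
Steady-state trough = C₀ × R × e^(−kτ) = 4.27 × 1.903 × 0.4745 = 3.856 mg/L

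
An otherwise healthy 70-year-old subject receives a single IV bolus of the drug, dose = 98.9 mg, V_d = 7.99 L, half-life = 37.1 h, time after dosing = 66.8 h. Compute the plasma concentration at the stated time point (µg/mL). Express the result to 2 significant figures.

C₀ = Dose / Vd = 98.90 / 7.99 = 12.38 mg/L
k = ln2 / t½ = 0.693147 / 37.1 = 0.01868 h⁻¹
C = C₀ · e^(−k·t) = 12.38 × e^(−0.01868 × 66.8)
  = 12.38 × 0.2871 = 3.554 mg/L
(3.554 mg/L = 3.554 µg/mL)

3.6 µg/mL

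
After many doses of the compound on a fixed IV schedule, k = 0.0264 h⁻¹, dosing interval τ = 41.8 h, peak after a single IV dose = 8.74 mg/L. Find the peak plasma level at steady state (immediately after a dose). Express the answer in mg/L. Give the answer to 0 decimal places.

e^(−kτ) = e^(−0.02640 × 41.8) = 0.3317
Accumulation ratio R = 1 / (1 − e^(−kτ)) = 1 / (1 − 0.3317) = 1.496
Steady-state peak = C₀ × R = 8.74 × 1.496 = 13.08 mg/L

13 mg/L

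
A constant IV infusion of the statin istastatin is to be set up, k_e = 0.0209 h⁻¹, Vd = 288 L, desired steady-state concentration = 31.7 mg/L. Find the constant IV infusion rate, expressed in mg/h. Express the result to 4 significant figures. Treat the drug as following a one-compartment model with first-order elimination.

CL = k × Vd = 0.02090 × 288 = 6.019 L/h
At steady state, infusion rate R₀ = Css × CL = 31.7 × 6.019 = 190.8 mg/h

190.8 mg/h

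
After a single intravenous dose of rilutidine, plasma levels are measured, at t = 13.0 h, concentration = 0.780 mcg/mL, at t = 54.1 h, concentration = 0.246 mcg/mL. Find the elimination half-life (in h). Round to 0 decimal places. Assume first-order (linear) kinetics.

25 h

k = ln(C₁/C₂) / (t₂ − t₁) = ln(0.780/0.246) / (54.1 − 13.0)
  = 1.154 / 41.10 = 0.02808 h⁻¹
t½ = ln2 / k = 0.693147 / 0.02808 = 24.68 h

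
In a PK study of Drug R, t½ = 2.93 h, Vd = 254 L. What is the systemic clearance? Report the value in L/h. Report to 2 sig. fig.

k = ln2 / t½ = 0.693147 / 2.93 = 0.2366 h⁻¹
CL = k × Vd = 0.2366 × 254 = 60.10 L/h

60 L/h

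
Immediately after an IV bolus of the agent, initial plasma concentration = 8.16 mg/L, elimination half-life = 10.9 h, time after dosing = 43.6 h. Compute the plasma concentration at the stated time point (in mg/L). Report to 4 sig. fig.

k = ln2 / t½ = 0.693147 / 10.9 = 0.06359 h⁻¹
C = C₀ · e^(−k·t) = 8.160 × e^(−0.06359 × 43.6)
  = 8.160 × 0.06250 = 0.5100 mg/L

0.5100 mg/L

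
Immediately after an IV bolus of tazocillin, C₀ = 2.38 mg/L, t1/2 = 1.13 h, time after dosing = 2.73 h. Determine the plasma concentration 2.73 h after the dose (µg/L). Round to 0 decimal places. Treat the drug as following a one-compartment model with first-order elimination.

446 µg/L

k = ln2 / t½ = 0.693147 / 1.13 = 0.6134 h⁻¹
C = C₀ · e^(−k·t) = 2.380 × e^(−0.6134 × 2.73)
  = 2.380 × 0.1874 = 0.4460 mg/L
Convert: 0.4460 mg/L × 1000 = 446.0 µg/L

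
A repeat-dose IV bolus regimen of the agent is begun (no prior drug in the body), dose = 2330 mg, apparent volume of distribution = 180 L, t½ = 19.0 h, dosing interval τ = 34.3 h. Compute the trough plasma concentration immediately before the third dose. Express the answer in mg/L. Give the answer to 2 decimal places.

4.76 mg/L

C₀ per dose = Dose / Vd = 2330 / 180 = 12.94 mg/L
k = ln2 / t½ = 0.693147 / 19.0 = 0.03648 h⁻¹
Fraction remaining after one interval: r = e^(−kτ) = e^(−0.03648 × 34.3) = 0.2861
Before dose 3, 2 doses have been given (aged 1τ, 2τ).
C_trough = C₀ × (r + r²) = 12.94 × (0.2861 + 0.08185) = 4.761 mg/L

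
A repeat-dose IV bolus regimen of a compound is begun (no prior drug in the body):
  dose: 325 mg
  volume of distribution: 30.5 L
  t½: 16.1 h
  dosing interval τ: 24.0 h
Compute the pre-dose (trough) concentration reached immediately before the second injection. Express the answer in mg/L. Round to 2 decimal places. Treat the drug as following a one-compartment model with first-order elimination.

3.79 mg/L

C₀ per dose = Dose / Vd = 325 / 30.5 = 10.66 mg/L
k = ln2 / t½ = 0.693147 / 16.1 = 0.04305 h⁻¹
Fraction remaining after one interval: r = e^(−kτ) = e^(−0.04305 × 24.0) = 0.3559
Before dose 2, 1 dose has been given (aged 1τ).
C_trough = C₀ × r = 10.66 × 0.3559 = 3.794 mg/L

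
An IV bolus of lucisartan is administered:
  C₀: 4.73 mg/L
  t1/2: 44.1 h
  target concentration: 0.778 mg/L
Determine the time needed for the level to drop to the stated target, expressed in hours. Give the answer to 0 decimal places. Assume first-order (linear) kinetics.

k = ln2 / t½ = 0.693147 / 44.1 = 0.01572 h⁻¹
t = ln(C₀ / C) / k = ln(4.730 / 0.778) / 0.01572
  = ln(6.080) / 0.01572 = 1.805 / 0.01572 = 114.8 h

115 h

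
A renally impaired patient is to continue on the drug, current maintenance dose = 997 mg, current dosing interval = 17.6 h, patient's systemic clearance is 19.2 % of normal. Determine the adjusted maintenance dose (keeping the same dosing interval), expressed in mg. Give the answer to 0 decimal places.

191 mg

To keep the same average steady-state level, dosing rate must scale with clearance.
CL ratio = 19.2 / 100 = 0.1920
New dose (same interval) = 997 × 0.1920 = 191.4 mg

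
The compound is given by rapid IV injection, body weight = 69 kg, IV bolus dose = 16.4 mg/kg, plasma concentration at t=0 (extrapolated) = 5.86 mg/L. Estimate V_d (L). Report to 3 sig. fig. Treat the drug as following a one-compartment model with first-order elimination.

Dose = 16.4 × 69 = 1132 mg
Vd = Dose / C₀ = 1132 / 5.86 = 193.2 L

193 L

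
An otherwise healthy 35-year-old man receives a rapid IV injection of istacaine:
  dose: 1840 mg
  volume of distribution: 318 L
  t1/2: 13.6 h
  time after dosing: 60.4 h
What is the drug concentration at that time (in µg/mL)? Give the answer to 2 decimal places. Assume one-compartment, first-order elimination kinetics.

C₀ = Dose / Vd = 1840 / 318 = 5.786 mg/L
k = ln2 / t½ = 0.693147 / 13.6 = 0.05097 h⁻¹
C = C₀ · e^(−k·t) = 5.786 × e^(−0.05097 × 60.4)
  = 5.786 × 0.04602 = 0.2663 mg/L
(0.2663 mg/L = 0.2663 µg/mL)

0.27 µg/mL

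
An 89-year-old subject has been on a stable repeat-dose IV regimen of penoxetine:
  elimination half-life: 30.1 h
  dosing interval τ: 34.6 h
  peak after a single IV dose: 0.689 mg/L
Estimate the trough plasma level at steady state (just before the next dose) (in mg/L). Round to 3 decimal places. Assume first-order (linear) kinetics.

0.566 mg/L

k = ln2 / t½ = 0.693147 / 30.1 = 0.02303 h⁻¹
e^(−kτ) = e^(−0.02303 × 34.6) = 0.4508
Accumulation ratio R = 1 / (1 − e^(−kτ)) = 1 / (1 − 0.4508) = 1.821
Steady-state trough = C₀ × R × e^(−kτ) = 0.689 × 1.821 × 0.4508 = 0.5656 mg/L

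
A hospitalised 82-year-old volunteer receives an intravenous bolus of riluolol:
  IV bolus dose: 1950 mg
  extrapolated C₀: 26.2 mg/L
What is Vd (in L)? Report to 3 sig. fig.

Vd = Dose / C₀ = 1950 / 26.2 = 74.43 L

74.4 L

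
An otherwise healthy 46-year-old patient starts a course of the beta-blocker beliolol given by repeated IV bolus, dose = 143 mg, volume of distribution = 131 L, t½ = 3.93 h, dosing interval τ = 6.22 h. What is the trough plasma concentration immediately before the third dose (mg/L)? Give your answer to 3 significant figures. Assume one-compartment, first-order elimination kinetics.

C₀ per dose = Dose / Vd = 143 / 131 = 1.092 mg/L
k = ln2 / t½ = 0.693147 / 3.93 = 0.1764 h⁻¹
Fraction remaining after one interval: r = e^(−kτ) = e^(−0.1764 × 6.22) = 0.3338
Before dose 3, 2 doses have been given (aged 1τ, 2τ).
C_trough = C₀ × (r + r²) = 1.092 × (0.3338 + 0.1114) = 0.4862 mg/L

0.486 mg/L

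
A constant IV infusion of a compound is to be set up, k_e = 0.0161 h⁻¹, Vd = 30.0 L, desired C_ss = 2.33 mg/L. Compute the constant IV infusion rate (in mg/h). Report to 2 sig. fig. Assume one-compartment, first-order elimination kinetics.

1.1 mg/h

CL = k × Vd = 0.01610 × 30.0 = 0.4830 L/h
At steady state, infusion rate R₀ = Css × CL = 2.33 × 0.4830 = 1.125 mg/h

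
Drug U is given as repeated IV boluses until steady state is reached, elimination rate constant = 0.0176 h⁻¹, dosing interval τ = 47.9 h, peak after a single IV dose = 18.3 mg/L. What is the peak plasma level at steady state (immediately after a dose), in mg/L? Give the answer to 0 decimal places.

e^(−kτ) = e^(−0.01760 × 47.9) = 0.4304
Accumulation ratio R = 1 / (1 − e^(−kτ)) = 1 / (1 − 0.4304) = 1.756
Steady-state peak = C₀ × R = 18.3 × 1.756 = 32.13 mg/L

32 mg/L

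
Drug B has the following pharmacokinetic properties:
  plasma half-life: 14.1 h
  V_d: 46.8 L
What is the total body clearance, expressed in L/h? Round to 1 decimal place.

2.3 L/h

k = ln2 / t½ = 0.693147 / 14.1 = 0.04916 h⁻¹
CL = k × Vd = 0.04916 × 46.8 = 2.301 L/h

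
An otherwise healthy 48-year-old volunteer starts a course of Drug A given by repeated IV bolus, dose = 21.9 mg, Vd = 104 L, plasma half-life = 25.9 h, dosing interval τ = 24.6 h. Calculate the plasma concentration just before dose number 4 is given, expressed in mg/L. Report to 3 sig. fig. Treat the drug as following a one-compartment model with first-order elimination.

0.195 mg/L

C₀ per dose = Dose / Vd = 21.9 / 104 = 0.2106 mg/L
k = ln2 / t½ = 0.693147 / 25.9 = 0.02676 h⁻¹
Fraction remaining after one interval: r = e^(−kτ) = e^(−0.02676 × 24.6) = 0.5177
Before dose 4, 3 doses have been given (aged 1τ, 2τ, 3τ).
C_trough = C₀ × (r + r² + … + r^3) = C₀ × r(1−r^3)/(1−r)
        = 0.2106 × 0.5177 × (1 − 0.1388) / (1 − 0.5177) = 0.1947 mg/L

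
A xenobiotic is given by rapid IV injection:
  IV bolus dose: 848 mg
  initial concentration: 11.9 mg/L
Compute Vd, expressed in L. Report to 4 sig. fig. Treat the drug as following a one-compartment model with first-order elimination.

71.26 L

Vd = Dose / C₀ = 848.0 / 11.9 = 71.26 L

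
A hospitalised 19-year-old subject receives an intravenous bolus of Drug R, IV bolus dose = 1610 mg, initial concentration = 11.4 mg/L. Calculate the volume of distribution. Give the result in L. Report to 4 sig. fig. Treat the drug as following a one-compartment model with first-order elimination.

141.2 L

Vd = Dose / C₀ = 1610 / 11.4 = 141.2 L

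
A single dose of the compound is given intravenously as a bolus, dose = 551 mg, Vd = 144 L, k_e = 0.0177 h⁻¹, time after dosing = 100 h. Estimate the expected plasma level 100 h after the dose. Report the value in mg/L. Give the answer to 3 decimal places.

C₀ = Dose / Vd = 551.0 / 144 = 3.826 mg/L
C = C₀ · e^(−k·t) = 3.826 × e^(−0.01770 × 100)
  = 3.826 × 0.1703 = 0.6516 mg/L

0.652 mg/L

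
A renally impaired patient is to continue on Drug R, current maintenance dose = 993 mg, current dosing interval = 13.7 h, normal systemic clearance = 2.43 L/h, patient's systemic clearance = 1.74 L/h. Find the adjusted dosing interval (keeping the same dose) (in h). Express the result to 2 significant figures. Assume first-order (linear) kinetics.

19 h

To keep the same average steady-state level, dosing rate must scale with clearance.
CL ratio = 1.74 / 2.43 = 0.7160
New interval (same dose) = 13.7 / 0.7160 = 19.13 h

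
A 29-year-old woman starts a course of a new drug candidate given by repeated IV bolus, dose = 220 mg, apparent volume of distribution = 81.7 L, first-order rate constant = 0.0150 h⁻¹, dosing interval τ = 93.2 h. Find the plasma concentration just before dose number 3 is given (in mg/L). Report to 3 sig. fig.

0.830 mg/L

C₀ per dose = Dose / Vd = 220 / 81.7 = 2.693 mg/L
Fraction remaining after one interval: r = e^(−kτ) = e^(−0.01500 × 93.2) = 0.2471
Before dose 3, 2 doses have been given (aged 1τ, 2τ).
C_trough = C₀ × (r + r²) = 2.693 × (0.2471 + 0.06106) = 0.8299 mg/L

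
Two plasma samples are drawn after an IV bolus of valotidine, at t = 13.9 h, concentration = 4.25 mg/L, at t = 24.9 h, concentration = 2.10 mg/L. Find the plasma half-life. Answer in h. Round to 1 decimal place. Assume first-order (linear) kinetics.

10.8 h

k = ln(C₁/C₂) / (t₂ − t₁) = ln(4.25/2.10) / (24.9 − 13.9)
  = 0.7050 / 11.00 = 0.06409 h⁻¹
t½ = ln2 / k = 0.693147 / 0.06409 = 10.82 h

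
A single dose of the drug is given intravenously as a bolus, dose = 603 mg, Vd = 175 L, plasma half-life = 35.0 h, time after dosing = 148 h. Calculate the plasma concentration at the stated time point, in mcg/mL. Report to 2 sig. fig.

0.18 mcg/mL

C₀ = Dose / Vd = 603.0 / 175 = 3.446 mg/L
k = ln2 / t½ = 0.693147 / 35.0 = 0.01980 h⁻¹
C = C₀ · e^(−k·t) = 3.446 × e^(−0.01980 × 148)
  = 3.446 × 0.05338 = 0.1839 mg/L
(0.1839 mg/L = 0.1839 mcg/mL)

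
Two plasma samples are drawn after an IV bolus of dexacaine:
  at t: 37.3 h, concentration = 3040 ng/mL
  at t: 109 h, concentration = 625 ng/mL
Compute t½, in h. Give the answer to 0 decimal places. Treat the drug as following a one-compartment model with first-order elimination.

31 h

k = ln(C₁/C₂) / (t₂ − t₁) = ln(3040/625) / (109 − 37.3)
  = 1.582 / 71.70 = 0.02206 h⁻¹
t½ = ln2 / k = 0.693147 / 0.02206 = 31.42 h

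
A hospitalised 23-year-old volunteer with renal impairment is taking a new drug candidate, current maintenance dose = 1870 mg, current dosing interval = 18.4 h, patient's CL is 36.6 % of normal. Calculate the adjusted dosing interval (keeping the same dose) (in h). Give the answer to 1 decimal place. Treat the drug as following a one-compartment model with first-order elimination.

50.3 h

To keep the same average steady-state level, dosing rate must scale with clearance.
CL ratio = 36.6 / 100 = 0.3660
New interval (same dose) = 18.4 / 0.3660 = 50.27 h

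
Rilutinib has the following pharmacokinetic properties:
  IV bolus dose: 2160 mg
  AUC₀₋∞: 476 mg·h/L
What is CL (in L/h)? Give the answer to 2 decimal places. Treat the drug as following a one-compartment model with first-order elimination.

4.54 L/h

CL = Dose / AUC = 2160 / 476 = 4.538 L/h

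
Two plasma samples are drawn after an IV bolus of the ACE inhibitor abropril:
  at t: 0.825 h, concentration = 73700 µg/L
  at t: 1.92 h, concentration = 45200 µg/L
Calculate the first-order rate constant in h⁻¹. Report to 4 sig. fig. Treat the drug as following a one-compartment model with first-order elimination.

k = ln(C₁/C₂) / (t₂ − t₁) = ln(73700/45200) / (1.92 − 0.825)
  = 0.4889 / 1.095 = 0.4465 h⁻¹

0.4465 h⁻¹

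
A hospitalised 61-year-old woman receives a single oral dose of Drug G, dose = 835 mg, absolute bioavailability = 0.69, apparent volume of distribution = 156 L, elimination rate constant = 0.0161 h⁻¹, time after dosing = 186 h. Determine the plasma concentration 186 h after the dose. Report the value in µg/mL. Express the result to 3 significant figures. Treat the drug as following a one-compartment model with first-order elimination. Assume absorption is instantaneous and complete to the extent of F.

0.185 µg/mL

Amount reaching circulation = F × Dose = 0.69 × 835.0 = 576.2 mg
C₀ = F·Dose / Vd = 576.2 / 156 = 3.694 mg/L
C = C₀ · e^(−k·t) = 3.694 × e^(−0.01610 × 186)
  = 3.694 × 0.05006 = 0.1849 mg/L
(0.1849 mg/L = 0.1849 µg/mL)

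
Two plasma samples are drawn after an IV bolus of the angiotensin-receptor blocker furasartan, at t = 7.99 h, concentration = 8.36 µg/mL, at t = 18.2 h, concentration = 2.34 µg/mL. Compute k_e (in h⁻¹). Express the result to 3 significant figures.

0.125 h⁻¹

k = ln(C₁/C₂) / (t₂ − t₁) = ln(8.36/2.34) / (18.2 − 7.99)
  = 1.273 / 10.21 = 0.1247 h⁻¹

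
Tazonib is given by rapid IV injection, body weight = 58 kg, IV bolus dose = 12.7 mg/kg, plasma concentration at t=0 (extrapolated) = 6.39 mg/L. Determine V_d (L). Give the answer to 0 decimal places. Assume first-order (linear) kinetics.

Dose = 12.7 × 58 = 736.6 mg
Vd = Dose / C₀ = 736.6 / 6.39 = 115.3 L

115 L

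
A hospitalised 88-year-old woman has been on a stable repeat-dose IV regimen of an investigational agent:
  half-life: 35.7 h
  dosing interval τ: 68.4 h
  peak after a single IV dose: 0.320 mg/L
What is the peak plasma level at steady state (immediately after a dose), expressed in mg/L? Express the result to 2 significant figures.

k = ln2 / t½ = 0.693147 / 35.7 = 0.01942 h⁻¹
e^(−kτ) = e^(−0.01942 × 68.4) = 0.2649
Accumulation ratio R = 1 / (1 − e^(−kτ)) = 1 / (1 − 0.2649) = 1.360
Steady-state peak = C₀ × R = 0.320 × 1.360 = 0.4352 mg/L

0.44 mg/L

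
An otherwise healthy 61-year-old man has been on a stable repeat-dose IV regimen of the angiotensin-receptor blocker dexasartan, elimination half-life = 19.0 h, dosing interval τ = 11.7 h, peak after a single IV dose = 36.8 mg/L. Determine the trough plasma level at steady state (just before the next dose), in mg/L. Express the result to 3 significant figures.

k = ln2 / t½ = 0.693147 / 19.0 = 0.03648 h⁻¹
e^(−kτ) = e^(−0.03648 × 11.7) = 0.6526
Accumulation ratio R = 1 / (1 − e^(−kτ)) = 1 / (1 − 0.6526) = 2.879
Steady-state trough = C₀ × R × e^(−kτ) = 36.8 × 2.879 × 0.6526 = 69.14 mg/L

69.1 mg/L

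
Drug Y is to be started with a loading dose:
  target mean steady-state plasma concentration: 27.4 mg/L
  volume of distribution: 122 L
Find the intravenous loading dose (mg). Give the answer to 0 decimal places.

LD = Css × Vd = 27.4 × 122 = 3343 mg

3343 mg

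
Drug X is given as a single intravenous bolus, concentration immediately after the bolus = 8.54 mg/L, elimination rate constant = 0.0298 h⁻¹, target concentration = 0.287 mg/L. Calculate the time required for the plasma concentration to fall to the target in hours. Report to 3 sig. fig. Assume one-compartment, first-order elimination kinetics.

t = ln(C₀ / C) / k = ln(8.540 / 0.287) / 0.02980
  = ln(29.76) / 0.02980 = 3.393 / 0.02980 = 113.9 h

114 h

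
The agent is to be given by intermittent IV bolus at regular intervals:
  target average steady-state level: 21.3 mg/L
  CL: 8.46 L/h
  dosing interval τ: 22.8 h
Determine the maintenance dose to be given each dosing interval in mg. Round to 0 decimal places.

4109 mg

At steady state, Dose/τ = Css × CL.
Dose = Css × CL × τ = 21.3 × 8.460 × 22.8 = 4109 mg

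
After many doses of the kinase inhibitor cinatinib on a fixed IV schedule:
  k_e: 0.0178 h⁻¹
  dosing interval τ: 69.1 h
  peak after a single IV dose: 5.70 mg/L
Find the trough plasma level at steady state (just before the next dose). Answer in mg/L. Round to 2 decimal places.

2.35 mg/L

e^(−kτ) = e^(−0.01780 × 69.1) = 0.2923
Accumulation ratio R = 1 / (1 − e^(−kτ)) = 1 / (1 − 0.2923) = 1.413
Steady-state trough = C₀ × R × e^(−kτ) = 5.70 × 1.413 × 0.2923 = 2.354 mg/L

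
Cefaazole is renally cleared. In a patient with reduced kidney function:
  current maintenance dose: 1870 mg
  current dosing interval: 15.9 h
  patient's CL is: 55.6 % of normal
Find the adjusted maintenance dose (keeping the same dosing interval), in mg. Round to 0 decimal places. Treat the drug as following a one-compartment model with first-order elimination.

1040 mg

To keep the same average steady-state level, dosing rate must scale with clearance.
CL ratio = 55.6 / 100 = 0.5560
New dose (same interval) = 1870 × 0.5560 = 1040 mg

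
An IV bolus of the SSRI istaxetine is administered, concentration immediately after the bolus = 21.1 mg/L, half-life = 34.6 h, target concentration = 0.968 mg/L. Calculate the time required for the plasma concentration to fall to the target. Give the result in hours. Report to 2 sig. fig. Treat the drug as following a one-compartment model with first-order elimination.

150 h

k = ln2 / t½ = 0.693147 / 34.6 = 0.02003 h⁻¹
t = ln(C₀ / C) / k = ln(21.10 / 0.968) / 0.02003
  = ln(21.80) / 0.02003 = 3.082 / 0.02003 = 153.9 h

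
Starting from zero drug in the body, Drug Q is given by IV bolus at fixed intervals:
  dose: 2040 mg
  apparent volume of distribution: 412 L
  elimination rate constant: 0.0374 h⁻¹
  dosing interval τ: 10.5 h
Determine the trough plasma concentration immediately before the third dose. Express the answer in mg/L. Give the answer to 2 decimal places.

C₀ per dose = Dose / Vd = 2040 / 412 = 4.951 mg/L
Fraction remaining after one interval: r = e^(−kτ) = e^(−0.03740 × 10.5) = 0.6752
Before dose 3, 2 doses have been given (aged 1τ, 2τ).
C_trough = C₀ × (r + r²) = 4.951 × (0.6752 + 0.4559) = 5.600 mg/L

5.60 mg/L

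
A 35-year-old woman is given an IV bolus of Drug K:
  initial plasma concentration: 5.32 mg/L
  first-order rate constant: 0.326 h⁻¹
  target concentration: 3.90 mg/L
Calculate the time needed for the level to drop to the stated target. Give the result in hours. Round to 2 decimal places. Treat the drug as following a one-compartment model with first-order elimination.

0.95 h

t = ln(C₀ / C) / k = ln(5.320 / 3.90) / 0.3260
  = ln(1.364) / 0.3260 = 0.3104 / 0.3260 = 0.9521 h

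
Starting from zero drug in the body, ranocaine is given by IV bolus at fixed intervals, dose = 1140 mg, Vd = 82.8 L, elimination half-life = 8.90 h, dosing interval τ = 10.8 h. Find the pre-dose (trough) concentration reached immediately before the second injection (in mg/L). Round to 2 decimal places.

C₀ per dose = Dose / Vd = 1140 / 82.8 = 13.77 mg/L
k = ln2 / t½ = 0.693147 / 8.90 = 0.07788 h⁻¹
Fraction remaining after one interval: r = e^(−kτ) = e^(−0.07788 × 10.8) = 0.4312
Before dose 2, 1 dose has been given (aged 1τ).
C_trough = C₀ × r = 13.77 × 0.4312 = 5.938 mg/L

5.94 mg/L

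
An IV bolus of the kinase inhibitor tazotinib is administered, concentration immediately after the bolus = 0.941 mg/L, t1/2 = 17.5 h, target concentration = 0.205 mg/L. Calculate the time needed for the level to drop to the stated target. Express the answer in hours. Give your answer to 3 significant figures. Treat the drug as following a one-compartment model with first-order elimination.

k = ln2 / t½ = 0.693147 / 17.5 = 0.03961 h⁻¹
t = ln(C₀ / C) / k = ln(0.9410 / 0.205) / 0.03961
  = ln(4.590) / 0.03961 = 1.524 / 0.03961 = 38.48 h

38.5 h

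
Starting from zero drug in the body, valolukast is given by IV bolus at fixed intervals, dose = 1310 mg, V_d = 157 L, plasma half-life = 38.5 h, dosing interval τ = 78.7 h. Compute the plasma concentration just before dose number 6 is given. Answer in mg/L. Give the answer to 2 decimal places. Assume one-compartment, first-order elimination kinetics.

2.67 mg/L

C₀ per dose = Dose / Vd = 1310 / 157 = 8.344 mg/L
k = ln2 / t½ = 0.693147 / 38.5 = 0.01800 h⁻¹
Fraction remaining after one interval: r = e^(−kτ) = e^(−0.01800 × 78.7) = 0.2425
Before dose 6, 5 doses have been given (aged 1τ, 2τ, 3τ, 4τ, 5τ).
C_trough = C₀ × (r + r² + … + r^5) = C₀ × r(1−r^5)/(1−r)
        = 8.344 × 0.2425 × (1 − 0.0008386) / (1 − 0.2425) = 2.669 mg/L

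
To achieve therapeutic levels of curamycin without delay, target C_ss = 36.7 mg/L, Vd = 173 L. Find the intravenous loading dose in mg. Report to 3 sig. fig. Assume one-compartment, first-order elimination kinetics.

6350 mg

LD = Css × Vd = 36.7 × 173 = 6349 mg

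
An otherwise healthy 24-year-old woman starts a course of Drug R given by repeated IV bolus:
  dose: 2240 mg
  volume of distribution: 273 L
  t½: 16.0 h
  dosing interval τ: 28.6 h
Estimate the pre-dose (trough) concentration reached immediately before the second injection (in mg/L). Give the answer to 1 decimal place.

2.4 mg/L

C₀ per dose = Dose / Vd = 2240 / 273 = 8.205 mg/L
k = ln2 / t½ = 0.693147 / 16.0 = 0.04332 h⁻¹
Fraction remaining after one interval: r = e^(−kτ) = e^(−0.04332 × 28.6) = 0.2897
Before dose 2, 1 dose has been given (aged 1τ).
C_trough = C₀ × r = 8.205 × 0.2897 = 2.377 mg/L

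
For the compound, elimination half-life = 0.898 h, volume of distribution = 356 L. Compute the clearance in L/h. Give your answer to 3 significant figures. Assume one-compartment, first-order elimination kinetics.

275 L/h

k = ln2 / t½ = 0.693147 / 0.898 = 0.7719 h⁻¹
CL = k × Vd = 0.7719 × 356 = 274.8 L/h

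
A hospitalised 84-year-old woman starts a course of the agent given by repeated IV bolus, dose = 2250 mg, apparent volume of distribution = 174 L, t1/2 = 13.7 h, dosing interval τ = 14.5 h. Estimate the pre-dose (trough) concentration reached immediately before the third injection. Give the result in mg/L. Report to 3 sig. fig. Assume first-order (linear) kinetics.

C₀ per dose = Dose / Vd = 2250 / 174 = 12.93 mg/L
k = ln2 / t½ = 0.693147 / 13.7 = 0.05059 h⁻¹
Fraction remaining after one interval: r = e^(−kτ) = e^(−0.05059 × 14.5) = 0.4802
Before dose 3, 2 doses have been given (aged 1τ, 2τ).
C_trough = C₀ × (r + r²) = 12.93 × (0.4802 + 0.2306) = 9.191 mg/L

9.19 mg/L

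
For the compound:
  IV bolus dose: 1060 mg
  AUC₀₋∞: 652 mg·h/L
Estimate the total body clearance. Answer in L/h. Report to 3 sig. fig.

1.63 L/h

CL = Dose / AUC = 1060 / 652 = 1.626 L/h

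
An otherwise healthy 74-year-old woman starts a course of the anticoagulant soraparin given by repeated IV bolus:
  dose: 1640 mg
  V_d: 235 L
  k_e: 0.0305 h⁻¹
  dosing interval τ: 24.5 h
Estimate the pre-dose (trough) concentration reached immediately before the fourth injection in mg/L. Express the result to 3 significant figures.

C₀ per dose = Dose / Vd = 1640 / 235 = 6.979 mg/L
Fraction remaining after one interval: r = e^(−kτ) = e^(−0.03050 × 24.5) = 0.4737
Before dose 4, 3 doses have been given (aged 1τ, 2τ, 3τ).
C_trough = C₀ × (r + r² + … + r^3) = C₀ × r(1−r^3)/(1−r)
        = 6.979 × 0.4737 × (1 − 0.1063) / (1 − 0.4737) = 5.614 mg/L

5.61 mg/L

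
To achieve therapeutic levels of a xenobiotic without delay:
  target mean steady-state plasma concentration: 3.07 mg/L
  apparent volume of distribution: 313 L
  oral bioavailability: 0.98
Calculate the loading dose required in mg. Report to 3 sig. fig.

LD = Css × Vd / F = 3.07 × 313 / 0.98 = 980.5 mg

981 mg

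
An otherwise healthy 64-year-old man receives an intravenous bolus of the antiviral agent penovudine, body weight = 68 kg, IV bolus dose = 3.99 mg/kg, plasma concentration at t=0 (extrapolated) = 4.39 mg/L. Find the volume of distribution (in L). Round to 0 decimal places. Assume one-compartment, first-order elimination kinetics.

Dose = 3.99 × 68 = 271.3 mg
Vd = Dose / C₀ = 271.3 / 4.39 = 61.80 L

62 L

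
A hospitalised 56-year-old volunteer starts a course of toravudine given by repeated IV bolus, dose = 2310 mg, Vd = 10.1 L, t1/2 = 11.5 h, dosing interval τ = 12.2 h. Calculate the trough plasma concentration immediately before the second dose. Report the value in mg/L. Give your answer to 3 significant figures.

C₀ per dose = Dose / Vd = 2310 / 10.1 = 228.7 mg/L
k = ln2 / t½ = 0.693147 / 11.5 = 0.06027 h⁻¹
Fraction remaining after one interval: r = e^(−kτ) = e^(−0.06027 × 12.2) = 0.4794
Before dose 2, 1 dose has been given (aged 1τ).
C_trough = C₀ × r = 228.7 × 0.4794 = 109.6 mg/L

110 mg/L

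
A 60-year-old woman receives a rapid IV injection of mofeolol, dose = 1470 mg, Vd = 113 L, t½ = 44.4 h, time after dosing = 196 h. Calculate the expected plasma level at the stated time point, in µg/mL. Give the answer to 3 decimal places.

C₀ = Dose / Vd = 1470 / 113 = 13.01 mg/L
k = ln2 / t½ = 0.693147 / 44.4 = 0.01561 h⁻¹
C = C₀ · e^(−k·t) = 13.01 × e^(−0.01561 × 196)
  = 13.01 × 0.04691 = 0.6103 mg/L
(0.6103 mg/L = 0.6103 µg/mL)

0.610 µg/mL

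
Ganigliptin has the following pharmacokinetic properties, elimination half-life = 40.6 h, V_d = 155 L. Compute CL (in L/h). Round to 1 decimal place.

2.6 L/h

k = ln2 / t½ = 0.693147 / 40.6 = 0.01707 h⁻¹
CL = k × Vd = 0.01707 × 155 = 2.646 L/h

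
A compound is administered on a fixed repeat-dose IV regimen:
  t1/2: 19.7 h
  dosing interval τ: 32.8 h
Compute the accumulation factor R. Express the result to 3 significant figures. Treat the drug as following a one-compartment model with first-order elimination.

k = ln2 / t½ = 0.693147 / 19.7 = 0.03519 h⁻¹
e^(−kτ) = e^(−0.03519 × 32.8) = 0.3153
Accumulation ratio R = 1 / (1 − e^(−kτ)) = 1 / (1 − 0.3153) = 1.460

1.46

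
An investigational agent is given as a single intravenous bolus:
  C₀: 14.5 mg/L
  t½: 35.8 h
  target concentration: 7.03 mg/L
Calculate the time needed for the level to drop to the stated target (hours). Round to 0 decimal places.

37 h

k = ln2 / t½ = 0.693147 / 35.8 = 0.01936 h⁻¹
t = ln(C₀ / C) / k = ln(14.50 / 7.03) / 0.01936
  = ln(2.063) / 0.01936 = 0.7242 / 0.01936 = 37.41 h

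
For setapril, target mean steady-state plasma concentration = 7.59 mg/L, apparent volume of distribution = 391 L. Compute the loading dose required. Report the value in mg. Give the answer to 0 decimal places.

2968 mg

LD = Css × Vd = 7.59 × 391 = 2968 mg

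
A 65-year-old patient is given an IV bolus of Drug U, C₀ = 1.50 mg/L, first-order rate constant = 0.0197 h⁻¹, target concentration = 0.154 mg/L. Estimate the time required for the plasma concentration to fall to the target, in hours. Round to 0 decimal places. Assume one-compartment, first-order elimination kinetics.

t = ln(C₀ / C) / k = ln(1.500 / 0.154) / 0.01970
  = ln(9.740) / 0.01970 = 2.276 / 0.01970 = 115.5 h

116 h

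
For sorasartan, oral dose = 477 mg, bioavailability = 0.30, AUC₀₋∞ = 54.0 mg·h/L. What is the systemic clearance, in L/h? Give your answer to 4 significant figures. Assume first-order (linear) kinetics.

2.650 L/h

CL = F·Dose / AUC = 0.30 × 477 / 54.0 = 2.650 L/h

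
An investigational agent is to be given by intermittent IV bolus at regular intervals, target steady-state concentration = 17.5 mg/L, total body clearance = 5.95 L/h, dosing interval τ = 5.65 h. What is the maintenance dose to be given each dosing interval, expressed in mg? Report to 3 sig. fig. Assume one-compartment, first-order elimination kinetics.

588 mg

At steady state, Dose/τ = Css × CL.
Dose = Css × CL × τ = 17.5 × 5.950 × 5.65 = 588.3 mg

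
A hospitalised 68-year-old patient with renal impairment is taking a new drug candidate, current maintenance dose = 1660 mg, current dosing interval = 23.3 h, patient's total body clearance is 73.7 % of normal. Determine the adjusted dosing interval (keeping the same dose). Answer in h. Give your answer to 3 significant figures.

To keep the same average steady-state level, dosing rate must scale with clearance.
CL ratio = 73.7 / 100 = 0.7370
New interval (same dose) = 23.3 / 0.7370 = 31.61 h

31.6 h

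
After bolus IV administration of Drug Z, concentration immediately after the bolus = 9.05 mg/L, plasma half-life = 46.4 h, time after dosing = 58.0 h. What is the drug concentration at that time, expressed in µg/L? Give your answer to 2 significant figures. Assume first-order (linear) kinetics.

k = ln2 / t½ = 0.693147 / 46.4 = 0.01494 h⁻¹
C = C₀ · e^(−k·t) = 9.050 × e^(−0.01494 × 58.0)
  = 9.050 × 0.4204 = 3.805 mg/L
Convert: 3.805 mg/L × 1000 = 3805 µg/L

3800 µg/L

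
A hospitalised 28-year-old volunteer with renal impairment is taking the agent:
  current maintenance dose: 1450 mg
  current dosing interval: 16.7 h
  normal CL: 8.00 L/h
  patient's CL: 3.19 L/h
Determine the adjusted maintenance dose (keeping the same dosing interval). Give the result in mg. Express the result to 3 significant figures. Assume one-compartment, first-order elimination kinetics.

To keep the same average steady-state level, dosing rate must scale with clearance.
CL ratio = 3.19 / 8.00 = 0.3988
New dose (same interval) = 1450 × 0.3988 = 578.3 mg

578 mg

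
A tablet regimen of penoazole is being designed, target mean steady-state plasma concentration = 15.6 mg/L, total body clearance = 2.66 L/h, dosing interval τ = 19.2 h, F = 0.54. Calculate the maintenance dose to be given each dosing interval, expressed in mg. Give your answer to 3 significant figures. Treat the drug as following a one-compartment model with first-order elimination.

At steady state, F × (Dose/τ) = Css × CL.
Dose = Css × CL × τ / F = 15.6 × 2.660 × 19.2 / 0.54 = 1475 mg

1480 mg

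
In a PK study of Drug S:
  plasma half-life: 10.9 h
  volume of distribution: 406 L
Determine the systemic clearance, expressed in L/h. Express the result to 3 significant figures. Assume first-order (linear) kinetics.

k = ln2 / t½ = 0.693147 / 10.9 = 0.06359 h⁻¹
CL = k × Vd = 0.06359 × 406 = 25.82 L/h

25.8 L/h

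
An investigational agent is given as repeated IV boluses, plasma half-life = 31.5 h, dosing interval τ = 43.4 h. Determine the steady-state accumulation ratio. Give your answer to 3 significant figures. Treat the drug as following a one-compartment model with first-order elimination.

k = ln2 / t½ = 0.693147 / 31.5 = 0.02200 h⁻¹
e^(−kτ) = e^(−0.02200 × 43.4) = 0.3849
Accumulation ratio R = 1 / (1 − e^(−kτ)) = 1 / (1 − 0.3849) = 1.626

1.63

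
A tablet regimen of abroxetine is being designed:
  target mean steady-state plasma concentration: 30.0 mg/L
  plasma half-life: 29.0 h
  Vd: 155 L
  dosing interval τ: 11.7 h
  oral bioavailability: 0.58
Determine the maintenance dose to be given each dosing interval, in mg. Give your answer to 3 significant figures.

2240 mg

k = ln2 / t½ = 0.693147 / 29.0 = 0.02390 h⁻¹
CL = k × Vd = 0.02390 × 155 = 3.705 L/h
At steady state, F × (Dose/τ) = Css × CL.
Dose = Css × CL × τ / F = 30.0 × 3.705 × 11.7 / 0.58 = 2242 mg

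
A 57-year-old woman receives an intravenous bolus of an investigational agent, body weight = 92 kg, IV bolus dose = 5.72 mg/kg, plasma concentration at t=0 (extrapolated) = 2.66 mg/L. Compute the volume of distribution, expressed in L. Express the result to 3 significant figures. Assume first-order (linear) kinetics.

198 L

Dose = 5.72 × 92 = 526.2 mg
Vd = Dose / C₀ = 526.2 / 2.66 = 197.8 L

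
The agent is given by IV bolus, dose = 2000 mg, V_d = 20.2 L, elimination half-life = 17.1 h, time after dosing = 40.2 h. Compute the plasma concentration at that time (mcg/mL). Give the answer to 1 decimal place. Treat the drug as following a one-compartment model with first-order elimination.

C₀ = Dose / Vd = 2000 / 20.2 = 99.01 mg/L
k = ln2 / t½ = 0.693147 / 17.1 = 0.04053 h⁻¹
C = C₀ · e^(−k·t) = 99.01 × e^(−0.04053 × 40.2)
  = 99.01 × 0.1961 = 19.42 mg/L
(19.42 mg/L = 19.42 mcg/mL)

19.4 mcg/mL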